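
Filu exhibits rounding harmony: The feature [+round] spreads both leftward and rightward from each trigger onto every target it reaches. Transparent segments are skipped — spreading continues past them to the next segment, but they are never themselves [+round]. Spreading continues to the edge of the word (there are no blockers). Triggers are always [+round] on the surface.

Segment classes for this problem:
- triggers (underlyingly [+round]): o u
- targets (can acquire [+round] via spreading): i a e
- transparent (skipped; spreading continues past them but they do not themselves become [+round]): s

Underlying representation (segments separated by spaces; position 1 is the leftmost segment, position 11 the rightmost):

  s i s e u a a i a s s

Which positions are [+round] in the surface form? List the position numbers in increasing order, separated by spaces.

2 4 5 6 7 8 9

From /u/ at 5 rightward: 6 /a/ → [+round]; 7 /a/ → [+round]; 8 /i/ → [+round]; 9 /a/ → [+round]; 10 /s/ transparent; 11 /s/ transparent; word edge.
From /u/ at 5 leftward: 4 /e/ → [+round]; 3 /s/ transparent; 2 /i/ → [+round]; 1 /s/ transparent; word edge.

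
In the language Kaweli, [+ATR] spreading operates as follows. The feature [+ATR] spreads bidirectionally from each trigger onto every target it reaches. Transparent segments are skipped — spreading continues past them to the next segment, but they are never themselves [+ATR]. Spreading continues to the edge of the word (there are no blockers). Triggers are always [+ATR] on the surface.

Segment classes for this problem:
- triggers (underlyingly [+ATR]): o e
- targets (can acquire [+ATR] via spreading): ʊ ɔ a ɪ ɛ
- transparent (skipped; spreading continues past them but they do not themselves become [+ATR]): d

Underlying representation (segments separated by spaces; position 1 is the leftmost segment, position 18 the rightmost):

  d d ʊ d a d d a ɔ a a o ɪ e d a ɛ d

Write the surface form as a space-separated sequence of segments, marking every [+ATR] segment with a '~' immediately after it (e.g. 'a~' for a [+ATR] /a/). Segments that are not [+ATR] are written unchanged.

d d ʊ~ d a~ d d a~ ɔ~ a~ a~ o~ ɪ~ e~ d a~ ɛ~ d

From /o/ at 12 rightward: 13 /ɪ/ → [+ATR]; 14 /e/ is itself a trigger — this domain ends here.
From /o/ at 12 leftward: 11 /a/ → [+ATR]; 10 /a/ → [+ATR]; 9 /ɔ/ → [+ATR]; 8 /a/ → [+ATR]; 7 /d/ transparent; 6 /d/ transparent; 5 /a/ → [+ATR]; 4 /d/ transparent; 3 /ʊ/ → [+ATR]; 2 /d/ transparent; 1 /d/ transparent; word edge.
From /e/ at 14 rightward: 15 /d/ transparent; 16 /a/ → [+ATR]; 17 /ɛ/ → [+ATR]; 18 /d/ transparent; word edge.
From /e/ at 14 leftward: 13 /ɪ/ → [+ATR]; 12 /o/ is itself a trigger — this domain ends here.
[+ATR] positions on the surface: 3 5 8 9 10 11 12 13 14 16 17.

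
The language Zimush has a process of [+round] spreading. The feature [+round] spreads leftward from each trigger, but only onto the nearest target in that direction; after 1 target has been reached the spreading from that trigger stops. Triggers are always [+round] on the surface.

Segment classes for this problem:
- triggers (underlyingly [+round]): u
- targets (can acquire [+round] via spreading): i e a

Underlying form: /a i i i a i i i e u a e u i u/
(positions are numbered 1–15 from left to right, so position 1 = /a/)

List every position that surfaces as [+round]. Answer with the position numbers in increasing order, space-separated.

From /u/ at 10 leftward: 9 /e/ → [+round]; bound reached.
From /u/ at 13 leftward: 12 /e/ → [+round]; bound reached.
From /u/ at 15 leftward: 14 /i/ → [+round]; bound reached.
Targets with no active source: positions 1 2 3 4 5 6 7 8 11 stay [-round].

9 10 12 13 14 15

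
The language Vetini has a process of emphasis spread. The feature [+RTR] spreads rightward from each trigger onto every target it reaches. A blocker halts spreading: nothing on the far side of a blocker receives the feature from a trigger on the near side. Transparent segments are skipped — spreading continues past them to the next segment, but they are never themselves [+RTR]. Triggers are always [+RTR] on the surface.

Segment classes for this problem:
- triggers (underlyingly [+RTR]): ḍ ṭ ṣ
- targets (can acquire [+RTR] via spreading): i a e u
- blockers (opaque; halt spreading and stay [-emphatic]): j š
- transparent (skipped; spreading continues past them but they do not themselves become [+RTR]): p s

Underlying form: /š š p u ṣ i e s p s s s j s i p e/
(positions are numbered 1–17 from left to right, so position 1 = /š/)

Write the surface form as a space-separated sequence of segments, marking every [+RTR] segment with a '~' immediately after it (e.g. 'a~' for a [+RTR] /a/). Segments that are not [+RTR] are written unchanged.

From /ṣ/ at 5 rightward: 6 /i/ → [+RTR]; 7 /e/ → [+RTR]; 8 /s/ transparent; 9 /p/ transparent; 10 /s/ transparent; 11 /s/ transparent; 12 /s/ transparent; 13 /j/ blocks.
Targets with no active source: positions 4 15 17 stay [-emphatic].
[+RTR] positions on the surface: 5 6 7.

š š p u ṣ~ i~ e~ s p s s s j s i p e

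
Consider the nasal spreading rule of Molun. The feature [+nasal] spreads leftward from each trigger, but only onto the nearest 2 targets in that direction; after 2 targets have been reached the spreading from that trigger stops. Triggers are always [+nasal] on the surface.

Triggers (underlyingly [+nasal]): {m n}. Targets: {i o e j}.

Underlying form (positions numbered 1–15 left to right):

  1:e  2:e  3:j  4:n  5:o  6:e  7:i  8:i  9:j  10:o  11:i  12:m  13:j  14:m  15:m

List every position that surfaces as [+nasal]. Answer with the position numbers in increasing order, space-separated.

2 3 4 10 11 12 13 14 15

From /n/ at 4 leftward: 3 /j/ → [+nasal]; 2 /e/ → [+nasal]; bound reached.
From /m/ at 12 leftward: 11 /i/ → [+nasal]; 10 /o/ → [+nasal]; bound reached.
From /m/ at 14 leftward: 13 /j/ → [+nasal]; 12 /m/ is itself a trigger — this domain ends here.
From /m/ at 15 leftward: 14 /m/ is itself a trigger — this domain ends here.
Targets with no active source: positions 1 5 6 7 8 9 stay [-nasal].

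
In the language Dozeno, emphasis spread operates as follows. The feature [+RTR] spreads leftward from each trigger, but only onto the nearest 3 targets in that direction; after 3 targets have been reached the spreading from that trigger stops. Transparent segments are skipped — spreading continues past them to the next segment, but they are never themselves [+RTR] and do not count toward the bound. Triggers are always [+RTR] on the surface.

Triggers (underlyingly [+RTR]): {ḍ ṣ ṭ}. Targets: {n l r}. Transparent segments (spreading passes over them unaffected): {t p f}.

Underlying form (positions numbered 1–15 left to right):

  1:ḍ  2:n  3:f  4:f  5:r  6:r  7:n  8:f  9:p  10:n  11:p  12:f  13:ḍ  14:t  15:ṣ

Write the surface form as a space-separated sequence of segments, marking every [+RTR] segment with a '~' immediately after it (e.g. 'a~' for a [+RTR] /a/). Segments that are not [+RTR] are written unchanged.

ḍ~ n f f r r~ n~ f p n~ p f ḍ~ t ṣ~

From /ḍ/ at 1 leftward: word edge.
From /ḍ/ at 13 leftward: 12 /f/ transparent; 11 /p/ transparent; 10 /n/ → [+RTR]; 9 /p/ transparent; 8 /f/ transparent; 7 /n/ → [+RTR]; 6 /r/ → [+RTR]; bound reached.
From /ṣ/ at 15 leftward: 14 /t/ transparent; 13 /ḍ/ is itself a trigger — this domain ends here.
Targets with no active source: positions 2 5 stay [-emphatic].
[+RTR] positions on the surface: 1 6 7 10 13 15.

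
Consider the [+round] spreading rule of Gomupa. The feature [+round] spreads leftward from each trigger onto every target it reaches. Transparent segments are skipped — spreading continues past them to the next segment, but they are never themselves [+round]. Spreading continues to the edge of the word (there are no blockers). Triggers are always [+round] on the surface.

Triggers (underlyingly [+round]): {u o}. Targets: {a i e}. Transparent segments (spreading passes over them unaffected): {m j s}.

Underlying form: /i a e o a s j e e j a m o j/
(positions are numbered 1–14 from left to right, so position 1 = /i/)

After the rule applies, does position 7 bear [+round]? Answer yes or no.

no

From /o/ at 4 leftward: 3 /e/ → [+round]; 2 /a/ → [+round]; 1 /i/ → [+round]; word edge.
From /o/ at 13 leftward: 12 /m/ transparent; 11 /a/ → [+round]; 10 /j/ transparent; 9 /e/ → [+round]; 8 /e/ → [+round]; 7 /j/ transparent; 6 /s/ transparent; 5 /a/ → [+round]; 4 /o/ is itself a trigger — this domain ends here.
[+round] positions on the surface: 1 2 3 4 5 8 9 11 13.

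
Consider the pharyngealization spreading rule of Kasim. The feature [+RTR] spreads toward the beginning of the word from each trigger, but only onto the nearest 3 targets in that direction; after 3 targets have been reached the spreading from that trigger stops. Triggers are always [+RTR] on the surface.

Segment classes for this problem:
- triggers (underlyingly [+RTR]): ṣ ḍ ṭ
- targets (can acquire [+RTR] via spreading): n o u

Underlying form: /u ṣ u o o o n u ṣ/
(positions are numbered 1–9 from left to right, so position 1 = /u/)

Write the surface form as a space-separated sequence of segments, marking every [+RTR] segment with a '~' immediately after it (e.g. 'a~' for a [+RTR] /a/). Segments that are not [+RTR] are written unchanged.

From /ṣ/ at 2 leftward: 1 /u/ → [+RTR]; word edge.
From /ṣ/ at 9 leftward: 8 /u/ → [+RTR]; 7 /n/ → [+RTR]; 6 /o/ → [+RTR]; bound reached.
Targets with no active source: positions 3 4 5 stay [-emphatic].
[+RTR] positions on the surface: 1 2 6 7 8 9.

u~ ṣ~ u o o o~ n~ u~ ṣ~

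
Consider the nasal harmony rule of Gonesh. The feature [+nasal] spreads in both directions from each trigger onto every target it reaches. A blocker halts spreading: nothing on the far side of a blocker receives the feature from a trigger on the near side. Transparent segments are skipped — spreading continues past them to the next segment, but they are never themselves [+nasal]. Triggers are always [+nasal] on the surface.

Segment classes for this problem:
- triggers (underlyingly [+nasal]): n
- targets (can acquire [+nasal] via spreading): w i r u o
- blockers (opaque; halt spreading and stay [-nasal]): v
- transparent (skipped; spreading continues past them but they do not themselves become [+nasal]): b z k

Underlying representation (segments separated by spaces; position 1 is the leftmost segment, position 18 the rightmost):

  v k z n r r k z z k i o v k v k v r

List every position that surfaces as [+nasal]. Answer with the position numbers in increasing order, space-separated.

From /n/ at 4 rightward: 5 /r/ → [+nasal]; 6 /r/ → [+nasal]; 7 /k/ transparent; 8 /z/ transparent; 9 /z/ transparent; 10 /k/ transparent; 11 /i/ → [+nasal]; 12 /o/ → [+nasal]; 13 /v/ blocks.
From /n/ at 4 leftward: 3 /z/ transparent; 2 /k/ transparent; 1 /v/ blocks.
Target with no active source: position 18 stays [-nasal].

4 5 6 11 12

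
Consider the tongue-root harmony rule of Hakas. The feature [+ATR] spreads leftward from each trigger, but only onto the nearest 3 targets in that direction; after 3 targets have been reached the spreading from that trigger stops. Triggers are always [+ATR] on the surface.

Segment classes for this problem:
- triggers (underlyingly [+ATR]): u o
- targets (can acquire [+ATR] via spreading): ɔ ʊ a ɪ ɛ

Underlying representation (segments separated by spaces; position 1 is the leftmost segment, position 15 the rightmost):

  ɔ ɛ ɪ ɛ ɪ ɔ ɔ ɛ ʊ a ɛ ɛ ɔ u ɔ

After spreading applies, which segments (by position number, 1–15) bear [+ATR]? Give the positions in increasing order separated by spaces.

11 12 13 14

From /u/ at 14 leftward: 13 /ɔ/ → [+ATR]; 12 /ɛ/ → [+ATR]; 11 /ɛ/ → [+ATR]; bound reached.
Targets with no active source: positions 1 2 3 4 5 6 7 8 9 10 15 stay [-ATR].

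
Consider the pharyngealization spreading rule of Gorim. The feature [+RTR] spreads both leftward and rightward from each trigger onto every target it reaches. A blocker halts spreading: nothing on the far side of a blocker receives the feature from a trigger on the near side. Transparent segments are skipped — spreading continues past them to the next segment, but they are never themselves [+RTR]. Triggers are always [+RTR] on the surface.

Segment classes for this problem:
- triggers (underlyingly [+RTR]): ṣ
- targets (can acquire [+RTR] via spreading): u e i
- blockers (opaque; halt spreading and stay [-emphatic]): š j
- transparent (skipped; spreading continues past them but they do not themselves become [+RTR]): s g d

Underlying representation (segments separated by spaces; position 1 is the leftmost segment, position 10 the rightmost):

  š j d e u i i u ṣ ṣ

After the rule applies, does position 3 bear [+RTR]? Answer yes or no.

no

From /ṣ/ at 9 rightward: 10 /ṣ/ is itself a trigger — this domain ends here.
From /ṣ/ at 9 leftward: 8 /u/ → [+RTR]; 7 /i/ → [+RTR]; 6 /i/ → [+RTR]; 5 /u/ → [+RTR]; 4 /e/ → [+RTR]; 3 /d/ transparent; 2 /j/ blocks.
From /ṣ/ at 10 rightward: word edge.
From /ṣ/ at 10 leftward: 9 /ṣ/ is itself a trigger — this domain ends here.
[+RTR] positions on the surface: 4 5 6 7 8 9 10.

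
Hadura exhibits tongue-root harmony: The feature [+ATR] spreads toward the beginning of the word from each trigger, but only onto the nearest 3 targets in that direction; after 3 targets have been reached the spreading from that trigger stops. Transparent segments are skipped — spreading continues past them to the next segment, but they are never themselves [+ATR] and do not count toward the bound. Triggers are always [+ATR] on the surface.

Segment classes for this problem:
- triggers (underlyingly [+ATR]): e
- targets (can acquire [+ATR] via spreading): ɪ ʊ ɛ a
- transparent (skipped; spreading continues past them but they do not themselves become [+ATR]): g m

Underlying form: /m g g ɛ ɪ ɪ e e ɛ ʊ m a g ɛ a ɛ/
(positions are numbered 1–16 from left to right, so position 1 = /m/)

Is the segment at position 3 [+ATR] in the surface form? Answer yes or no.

no

From /e/ at 7 leftward: 6 /ɪ/ → [+ATR]; 5 /ɪ/ → [+ATR]; 4 /ɛ/ → [+ATR]; bound reached.
From /e/ at 8 leftward: 7 /e/ is itself a trigger — this domain ends here.
Targets with no active source: positions 9 10 12 14 15 16 stay [-ATR].
[+ATR] positions on the surface: 4 5 6 7 8.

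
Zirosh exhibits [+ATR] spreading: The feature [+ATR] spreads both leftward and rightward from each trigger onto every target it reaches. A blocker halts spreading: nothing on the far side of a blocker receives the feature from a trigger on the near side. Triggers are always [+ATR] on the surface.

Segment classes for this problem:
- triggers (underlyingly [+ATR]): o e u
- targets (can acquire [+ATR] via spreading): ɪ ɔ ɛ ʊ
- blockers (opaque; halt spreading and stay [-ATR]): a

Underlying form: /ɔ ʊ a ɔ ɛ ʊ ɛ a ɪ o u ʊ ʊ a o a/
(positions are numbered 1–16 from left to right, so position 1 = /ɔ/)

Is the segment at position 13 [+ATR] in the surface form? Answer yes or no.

From /o/ at 10 rightward: 11 /u/ is itself a trigger — this domain ends here.
From /o/ at 10 leftward: 9 /ɪ/ → [+ATR]; 8 /a/ blocks.
From /u/ at 11 rightward: 12 /ʊ/ → [+ATR]; 13 /ʊ/ → [+ATR]; 14 /a/ blocks.
From /u/ at 11 leftward: 10 /o/ is itself a trigger — this domain ends here.
From /o/ at 15 rightward: 16 /a/ blocks.
From /o/ at 15 leftward: 14 /a/ blocks.
Targets with no active source: positions 1 2 4 5 6 7 stay [-ATR].
[+ATR] positions on the surface: 9 10 11 12 13 15.

yes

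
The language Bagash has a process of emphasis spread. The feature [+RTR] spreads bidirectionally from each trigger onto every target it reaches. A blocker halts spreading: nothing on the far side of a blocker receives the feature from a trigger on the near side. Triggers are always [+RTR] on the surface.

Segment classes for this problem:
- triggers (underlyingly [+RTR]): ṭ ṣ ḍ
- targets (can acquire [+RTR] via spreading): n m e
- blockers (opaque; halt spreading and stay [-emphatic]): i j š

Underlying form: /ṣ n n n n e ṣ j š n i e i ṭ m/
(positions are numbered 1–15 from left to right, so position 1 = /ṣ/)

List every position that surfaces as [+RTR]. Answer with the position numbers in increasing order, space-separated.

1 2 3 4 5 6 7 14 15

From /ṣ/ at 1 rightward: 2 /n/ → [+RTR]; 3 /n/ → [+RTR]; 4 /n/ → [+RTR]; 5 /n/ → [+RTR]; 6 /e/ → [+RTR]; 7 /ṣ/ is itself a trigger — this domain ends here.
From /ṣ/ at 1 leftward: word edge.
From /ṣ/ at 7 rightward: 8 /j/ blocks.
From /ṣ/ at 7 leftward: 6 /e/ → [+RTR]; 5 /n/ → [+RTR]; 4 /n/ → [+RTR]; 3 /n/ → [+RTR]; 2 /n/ → [+RTR]; 1 /ṣ/ is itself a trigger — this domain ends here.
From /ṭ/ at 14 rightward: 15 /m/ → [+RTR]; word edge.
From /ṭ/ at 14 leftward: 13 /i/ blocks.
Targets with no active source: positions 10 12 stay [-emphatic].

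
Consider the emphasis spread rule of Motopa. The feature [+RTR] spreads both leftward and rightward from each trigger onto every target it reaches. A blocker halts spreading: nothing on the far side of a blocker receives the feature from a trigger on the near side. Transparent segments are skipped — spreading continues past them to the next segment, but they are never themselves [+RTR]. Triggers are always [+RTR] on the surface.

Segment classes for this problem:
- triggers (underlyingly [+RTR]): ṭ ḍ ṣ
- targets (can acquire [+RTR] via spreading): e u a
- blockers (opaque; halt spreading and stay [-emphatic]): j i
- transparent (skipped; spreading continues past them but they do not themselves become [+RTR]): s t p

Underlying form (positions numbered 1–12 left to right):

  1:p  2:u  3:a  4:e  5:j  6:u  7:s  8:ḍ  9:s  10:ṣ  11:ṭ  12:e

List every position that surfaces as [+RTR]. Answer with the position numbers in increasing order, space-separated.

6 8 10 11 12

From /ḍ/ at 8 rightward: 9 /s/ transparent; 10 /ṣ/ is itself a trigger — this domain ends here.
From /ḍ/ at 8 leftward: 7 /s/ transparent; 6 /u/ → [+RTR]; 5 /j/ blocks.
From /ṣ/ at 10 rightward: 11 /ṭ/ is itself a trigger — this domain ends here.
From /ṣ/ at 10 leftward: 9 /s/ transparent; 8 /ḍ/ is itself a trigger — this domain ends here.
From /ṭ/ at 11 rightward: 12 /e/ → [+RTR]; word edge.
From /ṭ/ at 11 leftward: 10 /ṣ/ is itself a trigger — this domain ends here.
Targets with no active source: positions 2 3 4 stay [-emphatic].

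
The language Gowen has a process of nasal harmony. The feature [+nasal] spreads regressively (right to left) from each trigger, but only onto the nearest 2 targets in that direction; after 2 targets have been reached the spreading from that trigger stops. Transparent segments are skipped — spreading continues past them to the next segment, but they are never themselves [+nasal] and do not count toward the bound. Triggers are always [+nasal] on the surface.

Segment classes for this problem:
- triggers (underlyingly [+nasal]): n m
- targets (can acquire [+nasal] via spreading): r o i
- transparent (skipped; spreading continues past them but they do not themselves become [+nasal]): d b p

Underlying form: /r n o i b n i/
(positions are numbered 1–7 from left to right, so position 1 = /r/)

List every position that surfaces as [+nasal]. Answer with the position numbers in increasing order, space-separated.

1 2 3 4 6

From /n/ at 2 leftward: 1 /r/ → [+nasal]; word edge.
From /n/ at 6 leftward: 5 /b/ transparent; 4 /i/ → [+nasal]; 3 /o/ → [+nasal]; bound reached.
Target with no active source: position 7 stays [-nasal].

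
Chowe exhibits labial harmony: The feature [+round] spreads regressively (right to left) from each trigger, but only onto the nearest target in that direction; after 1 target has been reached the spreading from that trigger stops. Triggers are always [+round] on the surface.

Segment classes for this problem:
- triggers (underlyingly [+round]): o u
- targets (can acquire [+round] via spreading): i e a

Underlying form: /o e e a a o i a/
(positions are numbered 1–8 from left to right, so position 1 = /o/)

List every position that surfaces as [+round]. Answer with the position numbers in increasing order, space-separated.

1 5 6

From /o/ at 1 leftward: word edge.
From /o/ at 6 leftward: 5 /a/ → [+round]; bound reached.
Targets with no active source: positions 2 3 4 7 8 stay [-round].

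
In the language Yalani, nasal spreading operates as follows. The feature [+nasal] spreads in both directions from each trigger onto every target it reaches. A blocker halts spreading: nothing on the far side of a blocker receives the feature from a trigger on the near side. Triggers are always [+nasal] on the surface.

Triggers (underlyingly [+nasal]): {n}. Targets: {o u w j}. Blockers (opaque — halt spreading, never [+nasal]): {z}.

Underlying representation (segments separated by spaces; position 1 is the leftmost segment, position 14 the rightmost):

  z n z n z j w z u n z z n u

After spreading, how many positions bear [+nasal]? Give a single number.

6

From /n/ at 2 rightward: 3 /z/ blocks.
From /n/ at 2 leftward: 1 /z/ blocks.
From /n/ at 4 rightward: 5 /z/ blocks.
From /n/ at 4 leftward: 3 /z/ blocks.
From /n/ at 10 rightward: 11 /z/ blocks.
From /n/ at 10 leftward: 9 /u/ → [+nasal]; 8 /z/ blocks.
From /n/ at 13 rightward: 14 /u/ → [+nasal]; word edge.
From /n/ at 13 leftward: 12 /z/ blocks.
Targets with no active source: positions 6 7 stay [-nasal].
[+nasal] positions on the surface: 2 4 9 10 13 14.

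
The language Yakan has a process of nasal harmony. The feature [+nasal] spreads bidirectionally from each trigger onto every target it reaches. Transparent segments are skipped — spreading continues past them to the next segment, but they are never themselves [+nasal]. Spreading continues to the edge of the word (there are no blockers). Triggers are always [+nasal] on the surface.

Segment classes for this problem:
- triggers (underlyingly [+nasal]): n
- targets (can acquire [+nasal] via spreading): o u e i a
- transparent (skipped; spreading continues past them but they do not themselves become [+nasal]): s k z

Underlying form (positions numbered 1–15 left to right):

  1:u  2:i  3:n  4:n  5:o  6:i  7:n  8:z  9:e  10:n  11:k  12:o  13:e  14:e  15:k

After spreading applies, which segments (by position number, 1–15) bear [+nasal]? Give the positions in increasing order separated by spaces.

1 2 3 4 5 6 7 9 10 12 13 14

From /n/ at 3 rightward: 4 /n/ is itself a trigger — this domain ends here.
From /n/ at 3 leftward: 2 /i/ → [+nasal]; 1 /u/ → [+nasal]; word edge.
From /n/ at 4 rightward: 5 /o/ → [+nasal]; 6 /i/ → [+nasal]; 7 /n/ is itself a trigger — this domain ends here.
From /n/ at 4 leftward: 3 /n/ is itself a trigger — this domain ends here.
From /n/ at 7 rightward: 8 /z/ transparent; 9 /e/ → [+nasal]; 10 /n/ is itself a trigger — this domain ends here.
From /n/ at 7 leftward: 6 /i/ → [+nasal]; 5 /o/ → [+nasal]; 4 /n/ is itself a trigger — this domain ends here.
From /n/ at 10 rightward: 11 /k/ transparent; 12 /o/ → [+nasal]; 13 /e/ → [+nasal]; 14 /e/ → [+nasal]; 15 /k/ transparent; word edge.
From /n/ at 10 leftward: 9 /e/ → [+nasal]; 8 /z/ transparent; 7 /n/ is itself a trigger — this domain ends here.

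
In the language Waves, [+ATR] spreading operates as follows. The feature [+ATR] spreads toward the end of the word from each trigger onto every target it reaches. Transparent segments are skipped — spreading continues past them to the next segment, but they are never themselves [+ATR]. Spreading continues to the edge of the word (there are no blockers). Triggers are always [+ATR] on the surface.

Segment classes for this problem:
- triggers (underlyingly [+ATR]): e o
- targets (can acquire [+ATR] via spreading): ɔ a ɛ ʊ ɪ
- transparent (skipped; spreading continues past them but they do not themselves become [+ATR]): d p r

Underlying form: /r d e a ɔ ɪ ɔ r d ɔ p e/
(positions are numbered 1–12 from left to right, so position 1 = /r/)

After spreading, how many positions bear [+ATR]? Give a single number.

From /e/ at 3 rightward: 4 /a/ → [+ATR]; 5 /ɔ/ → [+ATR]; 6 /ɪ/ → [+ATR]; 7 /ɔ/ → [+ATR]; 8 /r/ transparent; 9 /d/ transparent; 10 /ɔ/ → [+ATR]; 11 /p/ transparent; 12 /e/ is itself a trigger — this domain ends here.
From /e/ at 12 rightward: word edge.
[+ATR] positions on the surface: 3 4 5 6 7 10 12.

7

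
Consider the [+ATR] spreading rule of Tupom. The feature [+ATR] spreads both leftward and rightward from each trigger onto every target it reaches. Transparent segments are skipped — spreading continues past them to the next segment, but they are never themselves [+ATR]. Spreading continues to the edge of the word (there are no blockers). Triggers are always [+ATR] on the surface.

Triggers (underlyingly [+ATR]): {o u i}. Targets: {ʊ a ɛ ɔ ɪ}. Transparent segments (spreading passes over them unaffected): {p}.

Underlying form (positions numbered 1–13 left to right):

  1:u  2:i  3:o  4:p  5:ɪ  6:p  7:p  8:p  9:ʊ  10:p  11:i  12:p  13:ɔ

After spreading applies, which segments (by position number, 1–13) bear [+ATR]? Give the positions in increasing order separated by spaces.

From /u/ at 1 rightward: 2 /i/ is itself a trigger — this domain ends here.
From /u/ at 1 leftward: word edge.
From /i/ at 2 rightward: 3 /o/ is itself a trigger — this domain ends here.
From /i/ at 2 leftward: 1 /u/ is itself a trigger — this domain ends here.
From /o/ at 3 rightward: 4 /p/ transparent; 5 /ɪ/ → [+ATR]; 6 /p/ transparent; 7 /p/ transparent; 8 /p/ transparent; 9 /ʊ/ → [+ATR]; 10 /p/ transparent; 11 /i/ is itself a trigger — this domain ends here.
From /o/ at 3 leftward: 2 /i/ is itself a trigger — this domain ends here.
From /i/ at 11 rightward: 12 /p/ transparent; 13 /ɔ/ → [+ATR]; word edge.
From /i/ at 11 leftward: 10 /p/ transparent; 9 /ʊ/ → [+ATR]; 8 /p/ transparent; 7 /p/ transparent; 6 /p/ transparent; 5 /ɪ/ → [+ATR]; 4 /p/ transparent; 3 /o/ is itself a trigger — this domain ends here.

1 2 3 5 9 11 13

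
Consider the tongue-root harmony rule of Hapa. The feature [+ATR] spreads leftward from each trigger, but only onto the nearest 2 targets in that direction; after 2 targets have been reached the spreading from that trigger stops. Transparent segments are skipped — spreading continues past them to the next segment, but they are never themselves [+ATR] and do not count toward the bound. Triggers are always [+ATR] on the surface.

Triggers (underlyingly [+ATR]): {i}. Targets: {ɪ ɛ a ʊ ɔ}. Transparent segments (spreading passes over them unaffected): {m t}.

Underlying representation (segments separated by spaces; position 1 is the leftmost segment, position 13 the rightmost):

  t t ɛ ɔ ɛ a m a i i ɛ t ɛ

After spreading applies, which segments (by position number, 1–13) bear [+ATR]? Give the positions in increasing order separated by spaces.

From /i/ at 9 leftward: 8 /a/ → [+ATR]; 7 /m/ transparent; 6 /a/ → [+ATR]; bound reached.
From /i/ at 10 leftward: 9 /i/ is itself a trigger — this domain ends here.
Targets with no active source: positions 3 4 5 11 13 stay [-ATR].

6 8 9 10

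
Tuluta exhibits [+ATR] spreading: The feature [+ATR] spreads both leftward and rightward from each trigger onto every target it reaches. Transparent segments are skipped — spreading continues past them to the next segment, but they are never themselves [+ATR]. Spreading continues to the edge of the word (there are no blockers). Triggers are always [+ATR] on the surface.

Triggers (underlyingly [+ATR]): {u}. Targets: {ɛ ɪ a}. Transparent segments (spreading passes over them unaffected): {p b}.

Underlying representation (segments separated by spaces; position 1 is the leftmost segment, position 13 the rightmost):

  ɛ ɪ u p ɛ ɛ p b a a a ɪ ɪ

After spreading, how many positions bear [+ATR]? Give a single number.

From /u/ at 3 rightward: 4 /p/ transparent; 5 /ɛ/ → [+ATR]; 6 /ɛ/ → [+ATR]; 7 /p/ transparent; 8 /b/ transparent; 9 /a/ → [+ATR]; 10 /a/ → [+ATR]; 11 /a/ → [+ATR]; 12 /ɪ/ → [+ATR]; 13 /ɪ/ → [+ATR]; word edge.
From /u/ at 3 leftward: 2 /ɪ/ → [+ATR]; 1 /ɛ/ → [+ATR]; word edge.
[+ATR] positions on the surface: 1 2 3 5 6 9 10 11 12 13.

10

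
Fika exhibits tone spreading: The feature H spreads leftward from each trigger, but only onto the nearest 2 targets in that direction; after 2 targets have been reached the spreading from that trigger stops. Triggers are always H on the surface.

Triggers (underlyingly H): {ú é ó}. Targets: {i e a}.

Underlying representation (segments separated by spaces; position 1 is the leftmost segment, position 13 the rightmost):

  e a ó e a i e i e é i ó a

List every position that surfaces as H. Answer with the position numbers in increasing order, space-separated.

From /ó/ at 3 leftward: 2 /a/ → H; 1 /e/ → H; bound reached.
From /é/ at 10 leftward: 9 /e/ → H; 8 /i/ → H; bound reached.
From /ó/ at 12 leftward: 11 /i/ → H; 10 /é/ is itself a trigger — this domain ends here.
Targets with no active source: positions 4 5 6 7 13 stay [-high tone].

1 2 3 8 9 10 11 12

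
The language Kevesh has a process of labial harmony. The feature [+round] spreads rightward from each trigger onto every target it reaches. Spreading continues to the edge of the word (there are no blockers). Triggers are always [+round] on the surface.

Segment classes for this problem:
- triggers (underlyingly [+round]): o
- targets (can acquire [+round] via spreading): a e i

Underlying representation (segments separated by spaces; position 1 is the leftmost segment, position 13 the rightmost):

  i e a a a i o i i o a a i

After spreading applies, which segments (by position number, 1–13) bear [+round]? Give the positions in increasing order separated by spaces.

From /o/ at 7 rightward: 8 /i/ → [+round]; 9 /i/ → [+round]; 10 /o/ is itself a trigger — this domain ends here.
From /o/ at 10 rightward: 11 /a/ → [+round]; 12 /a/ → [+round]; 13 /i/ → [+round]; word edge.
Targets with no active source: positions 1 2 3 4 5 6 stay [-round].

7 8 9 10 11 12 13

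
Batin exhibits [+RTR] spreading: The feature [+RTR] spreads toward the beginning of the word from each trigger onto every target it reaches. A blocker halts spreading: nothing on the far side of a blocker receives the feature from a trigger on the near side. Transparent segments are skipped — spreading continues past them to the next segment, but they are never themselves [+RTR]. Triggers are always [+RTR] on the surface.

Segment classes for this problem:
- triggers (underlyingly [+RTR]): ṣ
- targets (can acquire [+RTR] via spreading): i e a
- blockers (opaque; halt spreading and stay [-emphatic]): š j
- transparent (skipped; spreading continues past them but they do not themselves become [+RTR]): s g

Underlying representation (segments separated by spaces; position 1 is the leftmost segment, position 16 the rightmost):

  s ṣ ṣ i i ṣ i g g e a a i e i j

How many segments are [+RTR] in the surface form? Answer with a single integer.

From /ṣ/ at 2 leftward: 1 /s/ transparent; word edge.
From /ṣ/ at 3 leftward: 2 /ṣ/ is itself a trigger — this domain ends here.
From /ṣ/ at 6 leftward: 5 /i/ → [+RTR]; 4 /i/ → [+RTR]; 3 /ṣ/ is itself a trigger — this domain ends here.
Targets with no active source: positions 7 10 11 12 13 14 15 stay [-emphatic].
[+RTR] positions on the surface: 2 3 4 5 6.

5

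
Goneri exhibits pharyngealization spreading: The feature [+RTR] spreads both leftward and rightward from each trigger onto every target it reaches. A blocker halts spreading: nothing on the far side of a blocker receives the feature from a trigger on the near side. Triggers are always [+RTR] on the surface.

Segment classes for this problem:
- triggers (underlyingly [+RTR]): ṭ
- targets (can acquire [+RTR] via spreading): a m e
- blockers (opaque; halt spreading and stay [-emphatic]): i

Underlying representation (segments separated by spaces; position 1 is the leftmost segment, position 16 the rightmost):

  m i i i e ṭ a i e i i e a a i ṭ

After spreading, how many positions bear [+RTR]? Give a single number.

From /ṭ/ at 6 rightward: 7 /a/ → [+RTR]; 8 /i/ blocks.
From /ṭ/ at 6 leftward: 5 /e/ → [+RTR]; 4 /i/ blocks.
From /ṭ/ at 16 rightward: word edge.
From /ṭ/ at 16 leftward: 15 /i/ blocks.
Targets with no active source: positions 1 9 12 13 14 stay [-emphatic].
[+RTR] positions on the surface: 5 6 7 16.

4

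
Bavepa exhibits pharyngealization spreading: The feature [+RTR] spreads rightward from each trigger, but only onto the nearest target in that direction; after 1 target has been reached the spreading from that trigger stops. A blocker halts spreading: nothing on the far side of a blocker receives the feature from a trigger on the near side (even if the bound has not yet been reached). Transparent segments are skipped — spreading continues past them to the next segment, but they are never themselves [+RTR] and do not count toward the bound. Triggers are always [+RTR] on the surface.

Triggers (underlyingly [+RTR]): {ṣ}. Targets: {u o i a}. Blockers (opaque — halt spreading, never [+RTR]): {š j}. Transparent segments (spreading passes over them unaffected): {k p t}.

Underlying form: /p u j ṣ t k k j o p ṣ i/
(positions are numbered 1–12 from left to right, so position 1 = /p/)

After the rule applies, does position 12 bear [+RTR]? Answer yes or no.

From /ṣ/ at 4 rightward: 5 /t/ transparent; 6 /k/ transparent; 7 /k/ transparent; 8 /j/ blocks.
From /ṣ/ at 11 rightward: 12 /i/ → [+RTR]; bound reached.
Targets with no active source: positions 2 9 stay [-emphatic].
[+RTR] positions on the surface: 4 11 12.

yes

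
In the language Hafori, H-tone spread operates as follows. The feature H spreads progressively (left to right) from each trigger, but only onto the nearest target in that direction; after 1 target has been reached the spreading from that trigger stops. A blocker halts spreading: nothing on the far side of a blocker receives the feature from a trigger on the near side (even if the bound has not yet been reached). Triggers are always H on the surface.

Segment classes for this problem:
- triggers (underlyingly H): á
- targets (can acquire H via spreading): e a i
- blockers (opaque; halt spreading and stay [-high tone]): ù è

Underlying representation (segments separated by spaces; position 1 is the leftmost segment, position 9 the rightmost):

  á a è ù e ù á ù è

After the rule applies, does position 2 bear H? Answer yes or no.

yes

From /á/ at 1 rightward: 2 /a/ → H; bound reached.
From /á/ at 7 rightward: 8 /ù/ blocks.
Target with no active source: position 5 stays [-high tone].
H positions on the surface: 1 2 7.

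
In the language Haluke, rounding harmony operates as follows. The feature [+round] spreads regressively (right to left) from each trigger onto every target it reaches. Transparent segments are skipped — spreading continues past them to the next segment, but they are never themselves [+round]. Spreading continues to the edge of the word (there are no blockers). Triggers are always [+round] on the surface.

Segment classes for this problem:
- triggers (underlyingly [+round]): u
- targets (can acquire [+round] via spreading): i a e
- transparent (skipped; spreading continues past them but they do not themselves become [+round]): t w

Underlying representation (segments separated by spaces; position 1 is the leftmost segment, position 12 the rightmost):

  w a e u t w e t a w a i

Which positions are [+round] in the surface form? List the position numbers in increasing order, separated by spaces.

2 3 4

From /u/ at 4 leftward: 3 /e/ → [+round]; 2 /a/ → [+round]; 1 /w/ transparent; word edge.
Targets with no active source: positions 7 9 11 12 stay [-round].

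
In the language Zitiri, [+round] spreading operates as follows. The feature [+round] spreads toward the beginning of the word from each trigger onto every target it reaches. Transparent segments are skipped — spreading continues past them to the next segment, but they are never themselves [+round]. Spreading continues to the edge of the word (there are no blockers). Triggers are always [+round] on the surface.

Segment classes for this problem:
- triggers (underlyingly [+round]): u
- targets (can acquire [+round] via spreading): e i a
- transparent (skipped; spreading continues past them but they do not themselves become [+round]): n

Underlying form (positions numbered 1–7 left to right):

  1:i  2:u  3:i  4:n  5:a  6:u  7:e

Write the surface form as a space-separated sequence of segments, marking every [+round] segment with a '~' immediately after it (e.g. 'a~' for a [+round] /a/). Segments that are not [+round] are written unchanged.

i~ u~ i~ n a~ u~ e

From /u/ at 2 leftward: 1 /i/ → [+round]; word edge.
From /u/ at 6 leftward: 5 /a/ → [+round]; 4 /n/ transparent; 3 /i/ → [+round]; 2 /u/ is itself a trigger — this domain ends here.
Target with no active source: position 7 stays [-round].
[+round] positions on the surface: 1 2 3 5 6.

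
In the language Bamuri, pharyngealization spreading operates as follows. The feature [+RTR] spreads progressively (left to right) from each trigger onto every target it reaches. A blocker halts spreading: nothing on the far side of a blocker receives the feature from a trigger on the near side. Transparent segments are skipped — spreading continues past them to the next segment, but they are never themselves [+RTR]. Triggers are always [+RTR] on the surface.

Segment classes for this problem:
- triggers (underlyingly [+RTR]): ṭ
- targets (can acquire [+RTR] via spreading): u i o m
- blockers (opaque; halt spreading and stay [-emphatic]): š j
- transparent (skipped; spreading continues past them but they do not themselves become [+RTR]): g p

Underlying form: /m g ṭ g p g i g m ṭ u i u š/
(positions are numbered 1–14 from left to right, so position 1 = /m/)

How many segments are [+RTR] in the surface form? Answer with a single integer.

From /ṭ/ at 3 rightward: 4 /g/ transparent; 5 /p/ transparent; 6 /g/ transparent; 7 /i/ → [+RTR]; 8 /g/ transparent; 9 /m/ → [+RTR]; 10 /ṭ/ is itself a trigger — this domain ends here.
From /ṭ/ at 10 rightward: 11 /u/ → [+RTR]; 12 /i/ → [+RTR]; 13 /u/ → [+RTR]; 14 /š/ blocks.
Target with no active source: position 1 stays [-emphatic].
[+RTR] positions on the surface: 3 7 9 10 11 12 13.

7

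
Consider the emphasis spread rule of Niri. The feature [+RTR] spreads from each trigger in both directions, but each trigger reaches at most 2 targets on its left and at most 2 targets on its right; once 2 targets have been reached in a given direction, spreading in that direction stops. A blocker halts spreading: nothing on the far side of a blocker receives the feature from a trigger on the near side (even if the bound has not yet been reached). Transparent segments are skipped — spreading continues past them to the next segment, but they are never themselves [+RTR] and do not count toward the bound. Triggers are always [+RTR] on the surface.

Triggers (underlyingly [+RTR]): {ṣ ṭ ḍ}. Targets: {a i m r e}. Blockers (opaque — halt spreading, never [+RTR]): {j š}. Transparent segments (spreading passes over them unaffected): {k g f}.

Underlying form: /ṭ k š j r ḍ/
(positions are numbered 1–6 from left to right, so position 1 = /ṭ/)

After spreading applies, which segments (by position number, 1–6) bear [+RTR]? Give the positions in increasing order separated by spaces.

From /ṭ/ at 1 rightward: 2 /k/ transparent; 3 /š/ blocks.
From /ṭ/ at 1 leftward: word edge.
From /ḍ/ at 6 rightward: word edge.
From /ḍ/ at 6 leftward: 5 /r/ → [+RTR]; 4 /j/ blocks.

1 5 6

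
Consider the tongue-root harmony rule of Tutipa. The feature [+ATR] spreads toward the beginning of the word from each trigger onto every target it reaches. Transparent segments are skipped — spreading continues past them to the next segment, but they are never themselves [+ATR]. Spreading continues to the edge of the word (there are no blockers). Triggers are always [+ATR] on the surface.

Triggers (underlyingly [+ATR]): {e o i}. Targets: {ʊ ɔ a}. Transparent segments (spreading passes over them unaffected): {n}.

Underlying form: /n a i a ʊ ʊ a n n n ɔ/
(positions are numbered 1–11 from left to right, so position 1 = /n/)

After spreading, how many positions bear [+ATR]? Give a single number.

2

From /i/ at 3 leftward: 2 /a/ → [+ATR]; 1 /n/ transparent; word edge.
Targets with no active source: positions 4 5 6 7 11 stay [-ATR].
[+ATR] positions on the surface: 2 3.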